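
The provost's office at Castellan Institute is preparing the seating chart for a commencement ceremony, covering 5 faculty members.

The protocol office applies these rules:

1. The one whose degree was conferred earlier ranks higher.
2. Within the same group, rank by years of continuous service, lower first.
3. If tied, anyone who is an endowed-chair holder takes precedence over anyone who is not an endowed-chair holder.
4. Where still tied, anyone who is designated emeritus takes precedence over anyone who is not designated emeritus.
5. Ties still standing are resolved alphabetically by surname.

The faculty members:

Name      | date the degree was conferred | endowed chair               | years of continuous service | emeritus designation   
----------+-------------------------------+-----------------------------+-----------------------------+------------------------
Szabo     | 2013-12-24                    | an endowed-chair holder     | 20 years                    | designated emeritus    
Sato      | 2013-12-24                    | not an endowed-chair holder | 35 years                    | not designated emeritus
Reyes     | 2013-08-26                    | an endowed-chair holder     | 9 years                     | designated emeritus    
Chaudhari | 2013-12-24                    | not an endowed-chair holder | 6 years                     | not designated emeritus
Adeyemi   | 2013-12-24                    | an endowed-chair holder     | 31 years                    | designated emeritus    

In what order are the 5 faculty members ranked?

Reyes, Chaudhari, Szabo, Adeyemi, Sato

By date the degree was conferred (earlier first): Reyes (2013-08-26); then Chaudhari, Szabo, Adeyemi and Sato (each 2013-12-24).
Among Chaudhari, Szabo, Adeyemi and Sato, by years of continuous service (lower first): Chaudhari (6 years) before Szabo (20 years) before Adeyemi (31 years) before Sato (35 years).
Full order: Reyes, Chaudhari, Szabo, Adeyemi, Sato.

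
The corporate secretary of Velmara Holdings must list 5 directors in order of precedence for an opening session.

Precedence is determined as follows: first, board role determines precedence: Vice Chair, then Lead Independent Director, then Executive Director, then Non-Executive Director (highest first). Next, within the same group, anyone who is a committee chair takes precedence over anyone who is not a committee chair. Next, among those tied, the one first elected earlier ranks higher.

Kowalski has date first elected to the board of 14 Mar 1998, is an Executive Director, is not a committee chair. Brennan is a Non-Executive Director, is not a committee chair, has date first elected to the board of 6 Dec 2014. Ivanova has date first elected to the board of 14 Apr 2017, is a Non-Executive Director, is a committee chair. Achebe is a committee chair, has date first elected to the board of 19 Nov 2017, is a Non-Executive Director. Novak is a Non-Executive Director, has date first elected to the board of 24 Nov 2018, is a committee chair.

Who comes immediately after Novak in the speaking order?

Brennan

By board role: Kowalski (Executive Director); then Ivanova, Achebe, Novak and Brennan (Non-Executive Director).
Among Ivanova, Achebe, Novak and Brennan, a committee chair before not a committee chair: Ivanova, Achebe and Novak (a committee chair) before Brennan (not a committee chair).
Among Ivanova, Achebe and Novak, by date first elected to the board (earlier first): Ivanova (14 Apr 2017) before Achebe (19 Nov 2017) before Novak (24 Nov 2018).
Order: Kowalski, Ivanova, Achebe, Novak, Brennan.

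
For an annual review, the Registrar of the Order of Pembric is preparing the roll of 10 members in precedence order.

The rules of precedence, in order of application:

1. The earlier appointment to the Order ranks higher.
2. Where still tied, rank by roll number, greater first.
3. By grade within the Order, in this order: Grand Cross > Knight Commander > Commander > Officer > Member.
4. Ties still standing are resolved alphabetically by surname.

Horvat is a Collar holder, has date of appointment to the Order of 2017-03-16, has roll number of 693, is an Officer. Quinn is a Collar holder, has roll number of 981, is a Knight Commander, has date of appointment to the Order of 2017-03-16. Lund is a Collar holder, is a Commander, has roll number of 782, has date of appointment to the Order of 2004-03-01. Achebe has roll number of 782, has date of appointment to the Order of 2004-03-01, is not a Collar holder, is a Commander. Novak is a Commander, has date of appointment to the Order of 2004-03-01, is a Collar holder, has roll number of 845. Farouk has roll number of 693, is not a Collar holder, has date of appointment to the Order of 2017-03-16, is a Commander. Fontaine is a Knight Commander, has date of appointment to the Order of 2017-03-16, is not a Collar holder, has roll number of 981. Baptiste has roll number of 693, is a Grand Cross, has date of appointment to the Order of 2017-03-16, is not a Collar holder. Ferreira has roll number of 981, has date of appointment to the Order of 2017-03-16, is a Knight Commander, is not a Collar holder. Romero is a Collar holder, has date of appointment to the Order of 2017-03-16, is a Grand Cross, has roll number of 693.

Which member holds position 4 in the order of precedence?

Ferreira

By date of appointment to the Order (earlier first): Novak, Achebe and Lund (each 2004-03-01); then Ferreira, Fontaine, Quinn, Baptiste, Romero, Farouk and Horvat (each 2017-03-16).
Among Novak, Achebe and Lund, by roll number (higher first): Novak (845) before Achebe and Lund (782).
Achebe and Lund are each Commander, so the next rule applies.
Among Achebe and Lund, alphabetically by surname: Achebe before Lund.
Among Ferreira, Fontaine, Quinn, Baptiste, Romero, Farouk and Horvat, by roll number (higher first): Ferreira, Fontaine and Quinn (981) before Baptiste, Romero, Farouk and Horvat (693).
Ferreira, Fontaine and Quinn are each Knight Commander, so the next rule applies.
Among Ferreira, Fontaine and Quinn, alphabetically by surname: Ferreira before Fontaine before Quinn.
Among Baptiste, Romero, Farouk and Horvat, by grade within the Order: Baptiste and Romero (Grand Cross) before Farouk (Commander) before Horvat (Officer).
Among Baptiste and Romero, alphabetically by surname: Baptiste before Romero.
Order: Novak, Achebe, Lund, Ferreira, Fontaine, Quinn, Baptiste, Romero, Farouk, Horvat.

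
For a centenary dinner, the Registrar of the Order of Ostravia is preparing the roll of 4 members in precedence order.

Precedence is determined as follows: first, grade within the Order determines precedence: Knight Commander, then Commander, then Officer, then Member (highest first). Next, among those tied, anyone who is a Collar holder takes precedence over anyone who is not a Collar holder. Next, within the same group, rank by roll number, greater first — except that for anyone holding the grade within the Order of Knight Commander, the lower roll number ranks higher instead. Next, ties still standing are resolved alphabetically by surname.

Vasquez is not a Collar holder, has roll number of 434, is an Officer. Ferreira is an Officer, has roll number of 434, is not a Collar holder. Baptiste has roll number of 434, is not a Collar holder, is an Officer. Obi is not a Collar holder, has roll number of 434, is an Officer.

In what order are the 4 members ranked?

By grade within the Order: Baptiste, Ferreira, Obi and Vasquez (Officer).
Baptiste, Ferreira, Obi and Vasquez are each not a Collar holder, so the next rule applies.
Baptiste, Ferreira, Obi and Vasquez all have roll number 434, so the next rule applies.
Among Baptiste, Ferreira, Obi and Vasquez, alphabetically by surname: Baptiste before Ferreira before Obi before Vasquez.
Full order: Baptiste, Ferreira, Obi, Vasquez.

Baptiste, Ferreira, Obi, Vasquez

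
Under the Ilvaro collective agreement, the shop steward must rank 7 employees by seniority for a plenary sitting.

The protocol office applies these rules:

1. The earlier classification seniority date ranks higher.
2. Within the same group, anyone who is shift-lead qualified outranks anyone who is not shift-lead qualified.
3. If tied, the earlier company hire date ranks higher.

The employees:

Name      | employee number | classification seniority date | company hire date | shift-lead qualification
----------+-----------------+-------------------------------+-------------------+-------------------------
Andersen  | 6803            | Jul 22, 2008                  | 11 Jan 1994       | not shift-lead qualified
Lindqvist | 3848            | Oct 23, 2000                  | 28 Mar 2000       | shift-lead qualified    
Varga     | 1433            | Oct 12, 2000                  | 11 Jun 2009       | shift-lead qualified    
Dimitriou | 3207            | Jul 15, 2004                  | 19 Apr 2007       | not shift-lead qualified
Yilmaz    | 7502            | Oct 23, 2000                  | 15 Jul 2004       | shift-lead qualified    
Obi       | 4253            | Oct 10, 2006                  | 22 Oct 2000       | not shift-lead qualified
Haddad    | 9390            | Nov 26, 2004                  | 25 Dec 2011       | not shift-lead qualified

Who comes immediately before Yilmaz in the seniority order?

By classification seniority date (earlier first): Varga (Oct 12, 2000); then Lindqvist and Yilmaz (both Oct 23, 2000); then Dimitriou (Jul 15, 2004); then Haddad (Nov 26, 2004); then Obi (Oct 10, 2006); then Andersen (Jul 22, 2008).
Lindqvist and Yilmaz are each shift-lead qualified, so the next rule applies.
Among Lindqvist and Yilmaz, by company hire date (earlier first): Lindqvist (28 Mar 2000) before Yilmaz (15 Jul 2004).
Order: Varga, Lindqvist, Yilmaz, Dimitriou, Haddad, Obi, Andersen.

Lindqvist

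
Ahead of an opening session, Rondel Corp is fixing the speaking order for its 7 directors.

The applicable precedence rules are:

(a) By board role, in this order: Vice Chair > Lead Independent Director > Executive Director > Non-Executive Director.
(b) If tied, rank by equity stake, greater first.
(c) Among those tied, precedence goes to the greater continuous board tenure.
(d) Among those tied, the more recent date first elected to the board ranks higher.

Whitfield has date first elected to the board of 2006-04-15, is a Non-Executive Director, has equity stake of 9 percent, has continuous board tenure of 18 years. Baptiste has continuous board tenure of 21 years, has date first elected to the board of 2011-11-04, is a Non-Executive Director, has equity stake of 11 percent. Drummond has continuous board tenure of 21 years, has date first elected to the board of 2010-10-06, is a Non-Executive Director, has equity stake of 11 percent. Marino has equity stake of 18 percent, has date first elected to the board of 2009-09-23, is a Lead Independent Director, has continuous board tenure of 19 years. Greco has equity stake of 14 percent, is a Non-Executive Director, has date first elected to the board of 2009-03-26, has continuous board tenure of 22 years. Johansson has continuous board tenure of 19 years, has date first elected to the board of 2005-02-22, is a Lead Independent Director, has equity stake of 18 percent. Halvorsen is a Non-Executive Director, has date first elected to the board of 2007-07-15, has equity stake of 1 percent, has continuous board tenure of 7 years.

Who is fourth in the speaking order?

By board role: Marino and Johansson (Lead Independent Director); then Greco, Baptiste, Drummond, Whitfield and Halvorsen (Non-Executive Director).
Marino and Johansson both have equity stake 18 percent, so the next rule applies.
Marino and Johansson both have continuous board tenure 19 years, so the next rule applies.
Among Marino and Johansson, by date first elected to the board (later first): Marino (2009-09-23) before Johansson (2005-02-22).
Among Greco, Baptiste, Drummond, Whitfield and Halvorsen, by equity stake (higher first): Greco (14 percent) before Baptiste and Drummond (11 percent) before Whitfield (9 percent) before Halvorsen (1 percent).
Baptiste and Drummond both have continuous board tenure 21 years, so the next rule applies.
Among Baptiste and Drummond, by date first elected to the board (later first): Baptiste (2011-11-04) before Drummond (2010-10-06).
Order: Marino, Johansson, Greco, Baptiste, Drummond, Whitfield, Halvorsen.

Baptiste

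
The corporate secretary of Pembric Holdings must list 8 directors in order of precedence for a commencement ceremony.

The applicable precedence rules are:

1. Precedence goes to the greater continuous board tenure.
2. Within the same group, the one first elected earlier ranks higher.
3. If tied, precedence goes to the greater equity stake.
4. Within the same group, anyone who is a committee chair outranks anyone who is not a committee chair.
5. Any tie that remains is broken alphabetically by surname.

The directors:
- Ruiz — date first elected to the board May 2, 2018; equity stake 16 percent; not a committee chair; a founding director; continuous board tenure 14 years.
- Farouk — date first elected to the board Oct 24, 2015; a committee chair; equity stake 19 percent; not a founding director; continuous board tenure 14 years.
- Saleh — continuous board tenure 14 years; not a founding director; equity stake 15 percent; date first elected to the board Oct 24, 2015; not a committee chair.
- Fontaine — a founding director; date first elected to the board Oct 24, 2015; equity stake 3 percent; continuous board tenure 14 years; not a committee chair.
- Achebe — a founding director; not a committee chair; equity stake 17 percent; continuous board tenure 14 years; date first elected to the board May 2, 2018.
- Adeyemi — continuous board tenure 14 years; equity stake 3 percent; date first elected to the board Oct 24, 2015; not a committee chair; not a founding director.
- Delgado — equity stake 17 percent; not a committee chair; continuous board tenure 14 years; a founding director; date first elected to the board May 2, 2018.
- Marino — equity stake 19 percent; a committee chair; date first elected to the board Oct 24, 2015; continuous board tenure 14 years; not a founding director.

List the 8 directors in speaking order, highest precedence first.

By continuous board tenure (higher first): Farouk, Marino, Saleh, Adeyemi, Fontaine, Achebe, Delgado and Ruiz (each 14 years).
Among Farouk, Marino, Saleh, Adeyemi, Fontaine, Achebe, Delgado and Ruiz, by date first elected to the board (earlier first): Farouk, Marino, Saleh, Adeyemi and Fontaine (Oct 24, 2015) before Achebe, Delgado and Ruiz (May 2, 2018).
Among Farouk, Marino, Saleh, Adeyemi and Fontaine, by equity stake (higher first): Farouk and Marino (19 percent) before Saleh (15 percent) before Adeyemi and Fontaine (3 percent).
Farouk and Marino are each a committee chair, so the next rule applies.
Among Farouk and Marino, alphabetically by surname: Farouk before Marino.
Adeyemi and Fontaine are each not a committee chair, so the next rule applies.
Among Adeyemi and Fontaine, alphabetically by surname: Adeyemi before Fontaine.
Among Achebe, Delgado and Ruiz, by equity stake (higher first): Achebe and Delgado (17 percent) before Ruiz (16 percent).
Achebe and Delgado are each not a committee chair, so the next rule applies.
Among Achebe and Delgado, alphabetically by surname: Achebe before Delgado.
Full order: Farouk, Marino, Saleh, Adeyemi, Fontaine, Achebe, Delgado, Ruiz.

Farouk, Marino, Saleh, Adeyemi, Fontaine, Achebe, Delgado, Ruiz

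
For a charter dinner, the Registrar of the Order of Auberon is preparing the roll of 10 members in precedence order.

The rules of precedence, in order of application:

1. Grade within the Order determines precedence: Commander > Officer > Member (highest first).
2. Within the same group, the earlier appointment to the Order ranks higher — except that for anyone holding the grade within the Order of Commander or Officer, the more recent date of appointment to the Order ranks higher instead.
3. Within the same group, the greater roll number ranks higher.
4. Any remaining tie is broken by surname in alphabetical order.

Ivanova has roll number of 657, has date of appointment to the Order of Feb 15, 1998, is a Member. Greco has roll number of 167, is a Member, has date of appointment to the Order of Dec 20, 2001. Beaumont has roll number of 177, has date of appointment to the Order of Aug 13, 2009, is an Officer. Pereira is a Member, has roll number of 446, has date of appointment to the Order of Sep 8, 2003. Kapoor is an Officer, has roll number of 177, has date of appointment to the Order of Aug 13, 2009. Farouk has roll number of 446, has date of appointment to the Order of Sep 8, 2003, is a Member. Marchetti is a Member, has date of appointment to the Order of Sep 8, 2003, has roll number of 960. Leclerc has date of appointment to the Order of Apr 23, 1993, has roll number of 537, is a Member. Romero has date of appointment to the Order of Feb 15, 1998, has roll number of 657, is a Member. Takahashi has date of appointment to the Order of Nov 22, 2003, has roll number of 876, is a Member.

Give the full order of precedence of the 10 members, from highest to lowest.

Beaumont, Kapoor, Leclerc, Ivanova, Romero, Greco, Marchetti, Farouk, Pereira, Takahashi

By grade within the Order: Beaumont and Kapoor (Officer); then Leclerc, Ivanova, Romero, Greco, Marchetti, Farouk, Pereira and Takahashi (Member).
Beaumont and Kapoor both have date of appointment to the Order Aug 13, 2009, so the next rule applies.
Beaumont and Kapoor both have roll number 177, so the next rule applies.
Among Beaumont and Kapoor, alphabetically by surname: Beaumont before Kapoor.
Among Leclerc, Ivanova, Romero, Greco, Marchetti, Farouk, Pereira and Takahashi, by date of appointment to the Order (earlier first): Leclerc (Apr 23, 1993) before Ivanova and Romero (Feb 15, 1998) before Greco (Dec 20, 2001) before Marchetti, Farouk and Pereira (Sep 8, 2003) before Takahashi (Nov 22, 2003).
Ivanova and Romero both have roll number 657, so the next rule applies.
Among Ivanova and Romero, alphabetically by surname: Ivanova before Romero.
Among Marchetti, Farouk and Pereira, by roll number (higher first): Marchetti (960) before Farouk and Pereira (446).
Among Farouk and Pereira, alphabetically by surname: Farouk before Pereira.
Full order: Beaumont, Kapoor, Leclerc, Ivanova, Romero, Greco, Marchetti, Farouk, Pereira, Takahashi.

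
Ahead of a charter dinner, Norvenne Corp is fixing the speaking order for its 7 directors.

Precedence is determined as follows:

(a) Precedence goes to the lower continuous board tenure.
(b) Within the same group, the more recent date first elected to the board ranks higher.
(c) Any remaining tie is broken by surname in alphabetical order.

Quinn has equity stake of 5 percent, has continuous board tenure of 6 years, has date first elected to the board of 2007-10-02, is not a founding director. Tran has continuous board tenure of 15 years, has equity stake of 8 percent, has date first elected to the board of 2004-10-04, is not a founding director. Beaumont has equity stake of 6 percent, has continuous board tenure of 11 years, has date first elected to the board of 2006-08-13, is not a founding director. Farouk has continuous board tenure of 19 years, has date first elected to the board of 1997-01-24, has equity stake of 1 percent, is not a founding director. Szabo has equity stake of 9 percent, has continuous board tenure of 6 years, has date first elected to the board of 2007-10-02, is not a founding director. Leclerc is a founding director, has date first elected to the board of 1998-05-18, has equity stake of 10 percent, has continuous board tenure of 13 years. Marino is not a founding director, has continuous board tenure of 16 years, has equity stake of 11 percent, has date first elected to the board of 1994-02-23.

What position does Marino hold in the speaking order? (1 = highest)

6

By continuous board tenure (lower first): Quinn and Szabo (both 6 years); then Beaumont (11 years); then Leclerc (13 years); then Tran (15 years); then Marino (16 years); then Farouk (19 years).
Quinn and Szabo both have date first elected to the board 2007-10-02, so the next rule applies.
Among Quinn and Szabo, alphabetically by surname: Quinn before Szabo.
Order: Quinn, Szabo, Beaumont, Leclerc, Tran, Marino, Farouk. So position 6.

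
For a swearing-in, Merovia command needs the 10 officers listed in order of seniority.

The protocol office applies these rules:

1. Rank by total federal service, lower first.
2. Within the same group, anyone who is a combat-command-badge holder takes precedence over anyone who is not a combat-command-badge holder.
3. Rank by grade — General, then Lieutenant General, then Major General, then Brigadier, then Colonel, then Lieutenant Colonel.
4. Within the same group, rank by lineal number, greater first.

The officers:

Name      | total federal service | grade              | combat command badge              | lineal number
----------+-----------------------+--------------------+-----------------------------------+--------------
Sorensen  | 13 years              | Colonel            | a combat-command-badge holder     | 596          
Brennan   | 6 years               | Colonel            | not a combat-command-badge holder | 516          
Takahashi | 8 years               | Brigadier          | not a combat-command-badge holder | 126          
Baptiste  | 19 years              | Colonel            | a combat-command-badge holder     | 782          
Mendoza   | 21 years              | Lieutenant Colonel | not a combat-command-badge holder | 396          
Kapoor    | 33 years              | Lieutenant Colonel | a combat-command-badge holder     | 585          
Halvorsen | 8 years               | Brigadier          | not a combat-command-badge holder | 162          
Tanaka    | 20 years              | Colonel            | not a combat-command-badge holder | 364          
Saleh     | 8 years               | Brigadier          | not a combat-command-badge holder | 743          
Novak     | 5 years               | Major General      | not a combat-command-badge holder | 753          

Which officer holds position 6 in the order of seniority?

By total federal service (lower first): Novak (5 years); then Brennan (6 years); then Saleh, Halvorsen and Takahashi (each 8 years); then Sorensen (13 years); then Baptiste (19 years); then Tanaka (20 years); then Mendoza (21 years); then Kapoor (33 years).
Saleh, Halvorsen and Takahashi are each not a combat-command-badge holder, so the next rule applies.
Saleh, Halvorsen and Takahashi are each Brigadier, so the next rule applies.
Among Saleh, Halvorsen and Takahashi, by lineal number (higher first): Saleh (743) before Halvorsen (162) before Takahashi (126).
Order: Novak, Brennan, Saleh, Halvorsen, Takahashi, Sorensen, Baptiste, Tanaka, Mendoza, Kapoor.

Sorensen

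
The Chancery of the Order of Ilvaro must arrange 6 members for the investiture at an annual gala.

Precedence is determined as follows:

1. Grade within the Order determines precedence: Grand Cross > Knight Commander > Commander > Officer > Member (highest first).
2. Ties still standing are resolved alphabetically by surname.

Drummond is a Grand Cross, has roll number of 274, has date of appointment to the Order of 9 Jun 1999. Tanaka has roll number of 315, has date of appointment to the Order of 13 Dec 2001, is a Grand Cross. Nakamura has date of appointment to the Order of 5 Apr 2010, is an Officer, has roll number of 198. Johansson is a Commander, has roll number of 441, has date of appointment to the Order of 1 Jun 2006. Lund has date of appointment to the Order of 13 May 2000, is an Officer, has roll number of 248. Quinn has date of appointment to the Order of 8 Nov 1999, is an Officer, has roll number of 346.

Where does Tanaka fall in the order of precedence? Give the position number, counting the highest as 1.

2

By grade within the Order: Drummond and Tanaka (Grand Cross); then Johansson (Commander); then Lund, Nakamura and Quinn (Officer).
Among Drummond and Tanaka, alphabetically by surname: Drummond before Tanaka.
Among Lund, Nakamura and Quinn, alphabetically by surname: Lund before Nakamura before Quinn.
Order: Drummond, Tanaka, Johansson, Lund, Nakamura, Quinn. So position 2.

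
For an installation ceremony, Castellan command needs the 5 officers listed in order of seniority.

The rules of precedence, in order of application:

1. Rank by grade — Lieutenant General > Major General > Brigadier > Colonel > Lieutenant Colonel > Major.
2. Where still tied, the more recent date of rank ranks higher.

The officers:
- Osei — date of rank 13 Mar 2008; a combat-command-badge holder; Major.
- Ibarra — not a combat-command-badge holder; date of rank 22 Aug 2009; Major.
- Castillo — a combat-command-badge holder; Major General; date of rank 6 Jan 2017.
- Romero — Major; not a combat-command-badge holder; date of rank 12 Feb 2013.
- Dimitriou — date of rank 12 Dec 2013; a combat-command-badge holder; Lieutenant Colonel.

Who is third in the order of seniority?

Romero

By grade: Castillo (Major General); then Dimitriou (Lieutenant Colonel); then Romero, Ibarra and Osei (Major).
Among Romero, Ibarra and Osei, by date of rank (later first): Romero (12 Feb 2013) before Ibarra (22 Aug 2009) before Osei (13 Mar 2008).
Order: Castillo, Dimitriou, Romero, Ibarra, Osei.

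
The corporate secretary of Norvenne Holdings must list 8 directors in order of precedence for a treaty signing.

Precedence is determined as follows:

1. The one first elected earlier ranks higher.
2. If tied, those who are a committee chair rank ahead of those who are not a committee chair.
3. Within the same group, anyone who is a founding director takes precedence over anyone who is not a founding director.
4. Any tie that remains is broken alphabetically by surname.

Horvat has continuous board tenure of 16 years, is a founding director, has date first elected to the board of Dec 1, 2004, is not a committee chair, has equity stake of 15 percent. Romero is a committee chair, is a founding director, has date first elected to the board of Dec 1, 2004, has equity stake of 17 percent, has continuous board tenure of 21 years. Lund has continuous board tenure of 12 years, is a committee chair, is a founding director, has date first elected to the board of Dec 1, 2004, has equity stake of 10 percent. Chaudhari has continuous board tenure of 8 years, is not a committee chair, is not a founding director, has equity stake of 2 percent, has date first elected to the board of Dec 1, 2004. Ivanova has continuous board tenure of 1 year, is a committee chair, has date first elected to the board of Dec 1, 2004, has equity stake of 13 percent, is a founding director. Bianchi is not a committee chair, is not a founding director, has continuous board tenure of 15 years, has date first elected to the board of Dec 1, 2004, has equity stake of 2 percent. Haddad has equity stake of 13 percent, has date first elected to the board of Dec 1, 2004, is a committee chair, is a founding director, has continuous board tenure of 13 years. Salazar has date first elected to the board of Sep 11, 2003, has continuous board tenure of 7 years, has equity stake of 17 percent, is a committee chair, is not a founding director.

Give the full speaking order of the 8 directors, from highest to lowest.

Salazar, Haddad, Ivanova, Lund, Romero, Horvat, Bianchi, Chaudhari

By date first elected to the board (earlier first): Salazar (Sep 11, 2003); then Haddad, Ivanova, Lund, Romero, Horvat, Bianchi and Chaudhari (each Dec 1, 2004).
Among Haddad, Ivanova, Lund, Romero, Horvat, Bianchi and Chaudhari, a committee chair before not a committee chair: Haddad, Ivanova, Lund and Romero (a committee chair) before Horvat, Bianchi and Chaudhari (not a committee chair).
Haddad, Ivanova, Lund and Romero are each a founding director, so the next rule applies.
Among Haddad, Ivanova, Lund and Romero, alphabetically by surname: Haddad before Ivanova before Lund before Romero.
Among Horvat, Bianchi and Chaudhari, a founding director before not a founding director: Horvat (a founding director) before Bianchi and Chaudhari (not a founding director).
Among Bianchi and Chaudhari, alphabetically by surname: Bianchi before Chaudhari.
Full order: Salazar, Haddad, Ivanova, Lund, Romero, Horvat, Bianchi, Chaudhari.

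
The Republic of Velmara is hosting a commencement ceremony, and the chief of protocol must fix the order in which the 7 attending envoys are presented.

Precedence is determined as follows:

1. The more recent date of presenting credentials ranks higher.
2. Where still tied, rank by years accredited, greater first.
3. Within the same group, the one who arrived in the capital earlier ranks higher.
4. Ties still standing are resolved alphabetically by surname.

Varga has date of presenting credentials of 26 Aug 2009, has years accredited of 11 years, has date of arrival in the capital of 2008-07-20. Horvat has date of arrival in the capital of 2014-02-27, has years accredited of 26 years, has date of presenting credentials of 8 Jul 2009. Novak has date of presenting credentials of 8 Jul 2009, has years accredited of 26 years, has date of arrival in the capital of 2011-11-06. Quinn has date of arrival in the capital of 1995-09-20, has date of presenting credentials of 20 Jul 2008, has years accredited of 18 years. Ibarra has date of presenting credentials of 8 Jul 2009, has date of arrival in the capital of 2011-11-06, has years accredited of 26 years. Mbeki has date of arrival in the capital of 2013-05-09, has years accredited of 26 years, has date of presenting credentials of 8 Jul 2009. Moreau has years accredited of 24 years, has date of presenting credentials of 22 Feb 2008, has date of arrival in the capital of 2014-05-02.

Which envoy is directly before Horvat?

By date of presenting credentials (later first): Varga (26 Aug 2009); then Ibarra, Novak, Mbeki and Horvat (each 8 Jul 2009); then Quinn (20 Jul 2008); then Moreau (22 Feb 2008).
Ibarra, Novak, Mbeki and Horvat all have years accredited 26 years, so the next rule applies.
Among Ibarra, Novak, Mbeki and Horvat, by date of arrival in the capital (earlier first): Ibarra and Novak (2011-11-06) before Mbeki (2013-05-09) before Horvat (2014-02-27).
Among Ibarra and Novak, alphabetically by surname: Ibarra before Novak.
Order: Varga, Ibarra, Novak, Mbeki, Horvat, Quinn, Moreau.

Mbeki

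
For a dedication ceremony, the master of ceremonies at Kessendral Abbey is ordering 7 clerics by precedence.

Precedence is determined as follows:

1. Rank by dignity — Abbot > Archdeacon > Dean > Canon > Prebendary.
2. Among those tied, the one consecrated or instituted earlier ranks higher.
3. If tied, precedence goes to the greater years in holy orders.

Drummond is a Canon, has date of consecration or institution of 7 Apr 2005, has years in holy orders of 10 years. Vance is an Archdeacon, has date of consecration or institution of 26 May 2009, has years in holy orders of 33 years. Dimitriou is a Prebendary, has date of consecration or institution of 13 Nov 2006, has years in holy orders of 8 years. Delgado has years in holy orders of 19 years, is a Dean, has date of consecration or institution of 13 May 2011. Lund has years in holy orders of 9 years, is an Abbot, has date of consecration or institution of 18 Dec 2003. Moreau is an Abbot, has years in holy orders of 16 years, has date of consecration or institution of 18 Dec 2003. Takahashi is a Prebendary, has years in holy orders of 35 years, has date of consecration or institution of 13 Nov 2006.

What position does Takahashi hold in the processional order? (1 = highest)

By dignity: Moreau and Lund (Abbot); then Vance (Archdeacon); then Delgado (Dean); then Drummond (Canon); then Takahashi and Dimitriou (Prebendary).
Moreau and Lund both have date of consecration or institution 18 Dec 2003, so the next rule applies.
Among Moreau and Lund, by years in holy orders (higher first): Moreau (16 years) before Lund (9 years).
Takahashi and Dimitriou both have date of consecration or institution 13 Nov 2006, so the next rule applies.
Among Takahashi and Dimitriou, by years in holy orders (higher first): Takahashi (35 years) before Dimitriou (8 years).
Order: Moreau, Lund, Vance, Delgado, Drummond, Takahashi, Dimitriou. So position 6.

6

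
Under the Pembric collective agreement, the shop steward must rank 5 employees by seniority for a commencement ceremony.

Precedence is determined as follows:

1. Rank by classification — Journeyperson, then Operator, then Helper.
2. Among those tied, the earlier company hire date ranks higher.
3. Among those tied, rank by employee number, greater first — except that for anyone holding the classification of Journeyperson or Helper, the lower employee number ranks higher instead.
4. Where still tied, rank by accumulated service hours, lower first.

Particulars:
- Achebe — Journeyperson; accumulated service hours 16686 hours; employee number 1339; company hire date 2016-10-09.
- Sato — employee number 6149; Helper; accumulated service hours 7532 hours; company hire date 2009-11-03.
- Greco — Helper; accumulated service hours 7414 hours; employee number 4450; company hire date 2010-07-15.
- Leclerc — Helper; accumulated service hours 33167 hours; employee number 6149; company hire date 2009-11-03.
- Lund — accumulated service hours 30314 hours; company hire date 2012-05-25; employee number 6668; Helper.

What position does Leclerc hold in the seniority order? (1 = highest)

By classification: Achebe (Journeyperson); then Sato, Leclerc, Greco and Lund (Helper).
Among Sato, Leclerc, Greco and Lund, by company hire date (earlier first): Sato and Leclerc (2009-11-03) before Greco (2010-07-15) before Lund (2012-05-25).
Sato and Leclerc both have employee number 6149, so the next rule applies.
Among Sato and Leclerc, by accumulated service hours (lower first): Sato (7532 hours) before Leclerc (33167 hours).
Order: Achebe, Sato, Leclerc, Greco, Lund. So position 3.

3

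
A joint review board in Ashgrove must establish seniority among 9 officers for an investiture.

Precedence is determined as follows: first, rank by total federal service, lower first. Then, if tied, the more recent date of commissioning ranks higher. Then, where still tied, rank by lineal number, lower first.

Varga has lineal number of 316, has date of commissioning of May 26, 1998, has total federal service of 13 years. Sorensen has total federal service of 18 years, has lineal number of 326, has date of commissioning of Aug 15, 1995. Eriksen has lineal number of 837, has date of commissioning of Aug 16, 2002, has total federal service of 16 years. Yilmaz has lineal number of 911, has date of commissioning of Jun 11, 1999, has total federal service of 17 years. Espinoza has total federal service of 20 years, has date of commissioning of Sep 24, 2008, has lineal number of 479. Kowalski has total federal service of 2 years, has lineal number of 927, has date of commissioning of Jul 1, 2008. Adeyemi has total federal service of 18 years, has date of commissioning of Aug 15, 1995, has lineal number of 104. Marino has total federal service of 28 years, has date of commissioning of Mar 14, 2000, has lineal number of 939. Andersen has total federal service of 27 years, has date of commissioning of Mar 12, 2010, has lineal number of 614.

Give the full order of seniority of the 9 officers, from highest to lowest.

Kowalski, Varga, Eriksen, Yilmaz, Adeyemi, Sorensen, Espinoza, Andersen, Marino

By total federal service (lower first): Kowalski (2 years); then Varga (13 years); then Eriksen (16 years); then Yilmaz (17 years); then Adeyemi and Sorensen (both 18 years); then Espinoza (20 years); then Andersen (27 years); then Marino (28 years).
Adeyemi and Sorensen both have date of commissioning Aug 15, 1995, so the next rule applies.
Among Adeyemi and Sorensen, by lineal number (lower first): Adeyemi (104) before Sorensen (326).
Full order: Kowalski, Varga, Eriksen, Yilmaz, Adeyemi, Sorensen, Espinoza, Andersen, Marino.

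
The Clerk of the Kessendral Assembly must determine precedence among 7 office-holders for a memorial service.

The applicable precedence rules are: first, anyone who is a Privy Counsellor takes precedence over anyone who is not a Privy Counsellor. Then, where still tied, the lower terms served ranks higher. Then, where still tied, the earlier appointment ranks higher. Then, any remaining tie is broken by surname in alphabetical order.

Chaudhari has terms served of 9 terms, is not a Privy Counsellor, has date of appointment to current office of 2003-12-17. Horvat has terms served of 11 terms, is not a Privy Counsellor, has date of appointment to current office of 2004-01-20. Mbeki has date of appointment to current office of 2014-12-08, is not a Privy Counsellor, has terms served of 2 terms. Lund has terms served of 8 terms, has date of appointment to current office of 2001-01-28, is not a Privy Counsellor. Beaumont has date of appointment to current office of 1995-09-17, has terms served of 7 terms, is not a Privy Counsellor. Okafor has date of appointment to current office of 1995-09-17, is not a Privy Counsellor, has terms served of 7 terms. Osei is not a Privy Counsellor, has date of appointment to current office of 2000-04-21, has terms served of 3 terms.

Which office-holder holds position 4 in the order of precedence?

Okafor

By the first rule: Mbeki, Osei, Beaumont, Okafor, Lund, Chaudhari and Horvat (each not a Privy Counsellor).
Among Mbeki, Osei, Beaumont, Okafor, Lund, Chaudhari and Horvat, by terms served (lower first): Mbeki (2 terms) before Osei (3 terms) before Beaumont and Okafor (7 terms) before Lund (8 terms) before Chaudhari (9 terms) before Horvat (11 terms).
Beaumont and Okafor both have date of appointment to current office 1995-09-17, so the next rule applies.
Among Beaumont and Okafor, alphabetically by surname: Beaumont before Okafor.
Order: Mbeki, Osei, Beaumont, Okafor, Lund, Chaudhari, Horvat.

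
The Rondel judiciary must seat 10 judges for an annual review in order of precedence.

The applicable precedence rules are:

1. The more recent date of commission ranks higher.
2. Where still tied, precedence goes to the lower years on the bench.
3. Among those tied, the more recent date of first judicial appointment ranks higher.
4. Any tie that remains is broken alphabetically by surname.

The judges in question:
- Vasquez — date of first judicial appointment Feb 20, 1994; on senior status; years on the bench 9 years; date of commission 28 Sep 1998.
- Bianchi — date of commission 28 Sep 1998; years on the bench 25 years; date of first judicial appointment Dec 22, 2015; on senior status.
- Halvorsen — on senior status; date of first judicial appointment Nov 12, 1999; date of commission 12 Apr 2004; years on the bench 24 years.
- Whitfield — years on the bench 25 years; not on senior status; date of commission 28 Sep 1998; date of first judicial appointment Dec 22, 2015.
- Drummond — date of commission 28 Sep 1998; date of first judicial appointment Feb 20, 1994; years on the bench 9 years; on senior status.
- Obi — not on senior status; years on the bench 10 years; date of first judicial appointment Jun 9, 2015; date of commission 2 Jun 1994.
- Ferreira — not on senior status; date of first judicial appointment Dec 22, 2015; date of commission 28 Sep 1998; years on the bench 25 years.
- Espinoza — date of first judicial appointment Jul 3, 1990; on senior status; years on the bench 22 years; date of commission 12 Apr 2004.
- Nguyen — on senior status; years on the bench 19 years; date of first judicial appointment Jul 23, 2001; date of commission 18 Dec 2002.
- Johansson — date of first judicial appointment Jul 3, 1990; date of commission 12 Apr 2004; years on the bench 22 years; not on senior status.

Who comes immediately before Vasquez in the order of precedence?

By date of commission (later first): Espinoza, Johansson and Halvorsen (each 12 Apr 2004); then Nguyen (18 Dec 2002); then Drummond, Vasquez, Bianchi, Ferreira and Whitfield (each 28 Sep 1998); then Obi (2 Jun 1994).
Among Espinoza, Johansson and Halvorsen, by years on the bench (lower first): Espinoza and Johansson (22 years) before Halvorsen (24 years).
Espinoza and Johansson both have date of first judicial appointment Jul 3, 1990, so the next rule applies.
Among Espinoza and Johansson, alphabetically by surname: Espinoza before Johansson.
Among Drummond, Vasquez, Bianchi, Ferreira and Whitfield, by years on the bench (lower first): Drummond and Vasquez (9 years) before Bianchi, Ferreira and Whitfield (25 years).
Drummond and Vasquez both have date of first judicial appointment Feb 20, 1994, so the next rule applies.
Among Drummond and Vasquez, alphabetically by surname: Drummond before Vasquez.
Bianchi, Ferreira and Whitfield all have date of first judicial appointment Dec 22, 2015, so the next rule applies.
Among Bianchi, Ferreira and Whitfield, alphabetically by surname: Bianchi before Ferreira before Whitfield.
Order: Espinoza, Johansson, Halvorsen, Nguyen, Drummond, Vasquez, Bianchi, Ferreira, Whitfield, Obi.

Drummond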